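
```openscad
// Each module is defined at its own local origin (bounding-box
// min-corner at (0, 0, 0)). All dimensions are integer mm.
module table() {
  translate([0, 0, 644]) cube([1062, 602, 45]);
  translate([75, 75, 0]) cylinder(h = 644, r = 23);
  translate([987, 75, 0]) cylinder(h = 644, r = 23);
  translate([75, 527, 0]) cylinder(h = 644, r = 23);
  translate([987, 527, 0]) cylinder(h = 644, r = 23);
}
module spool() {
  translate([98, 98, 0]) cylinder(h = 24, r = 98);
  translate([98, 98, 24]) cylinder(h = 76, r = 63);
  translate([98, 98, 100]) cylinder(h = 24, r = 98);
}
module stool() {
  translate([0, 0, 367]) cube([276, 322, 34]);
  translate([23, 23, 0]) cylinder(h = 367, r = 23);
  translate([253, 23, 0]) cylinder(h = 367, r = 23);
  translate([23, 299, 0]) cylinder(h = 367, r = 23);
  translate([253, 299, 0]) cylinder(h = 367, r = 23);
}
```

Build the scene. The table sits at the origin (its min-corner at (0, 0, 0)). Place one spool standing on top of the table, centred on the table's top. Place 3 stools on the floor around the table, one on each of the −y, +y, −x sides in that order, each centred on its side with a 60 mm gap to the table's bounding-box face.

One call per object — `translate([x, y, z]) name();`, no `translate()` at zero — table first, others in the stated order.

table();
translate([433, 203, 689]) spool();
translate([393, -382, 0]) stool();
translate([393, 662, 0]) stool();
translate([-336, 140, 0]) stool();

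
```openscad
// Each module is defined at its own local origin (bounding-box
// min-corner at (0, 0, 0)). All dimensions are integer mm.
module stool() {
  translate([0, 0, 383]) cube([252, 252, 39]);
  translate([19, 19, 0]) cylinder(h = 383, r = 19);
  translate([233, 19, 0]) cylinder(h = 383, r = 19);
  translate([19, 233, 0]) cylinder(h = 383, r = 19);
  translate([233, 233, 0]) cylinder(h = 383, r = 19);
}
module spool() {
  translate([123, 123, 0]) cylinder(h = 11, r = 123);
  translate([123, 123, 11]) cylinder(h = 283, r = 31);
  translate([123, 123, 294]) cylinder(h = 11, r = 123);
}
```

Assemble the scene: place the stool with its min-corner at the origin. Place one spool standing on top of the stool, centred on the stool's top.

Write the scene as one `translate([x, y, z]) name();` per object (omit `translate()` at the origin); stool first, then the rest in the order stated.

stool();
translate([3, 3, 422]) spool();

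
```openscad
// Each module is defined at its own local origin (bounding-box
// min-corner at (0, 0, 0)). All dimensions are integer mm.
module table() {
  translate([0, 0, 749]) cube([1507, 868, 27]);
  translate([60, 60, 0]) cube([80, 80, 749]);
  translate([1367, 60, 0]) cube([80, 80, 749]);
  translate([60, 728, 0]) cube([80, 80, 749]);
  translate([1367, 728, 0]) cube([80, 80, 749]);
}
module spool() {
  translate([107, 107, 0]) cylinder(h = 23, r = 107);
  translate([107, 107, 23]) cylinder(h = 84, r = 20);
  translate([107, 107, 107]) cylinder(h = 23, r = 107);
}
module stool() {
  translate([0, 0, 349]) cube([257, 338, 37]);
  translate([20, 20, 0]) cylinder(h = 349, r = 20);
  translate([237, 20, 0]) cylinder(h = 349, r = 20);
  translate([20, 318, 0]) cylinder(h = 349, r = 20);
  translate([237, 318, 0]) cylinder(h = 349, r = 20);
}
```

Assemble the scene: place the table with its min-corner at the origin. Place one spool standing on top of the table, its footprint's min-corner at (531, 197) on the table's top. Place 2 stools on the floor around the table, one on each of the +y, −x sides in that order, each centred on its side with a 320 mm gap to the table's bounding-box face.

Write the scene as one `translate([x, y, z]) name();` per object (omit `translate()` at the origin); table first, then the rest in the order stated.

table();
translate([531, 197, 776]) spool();
translate([625, 1188, 0]) stool();
translate([-577, 265, 0]) stool();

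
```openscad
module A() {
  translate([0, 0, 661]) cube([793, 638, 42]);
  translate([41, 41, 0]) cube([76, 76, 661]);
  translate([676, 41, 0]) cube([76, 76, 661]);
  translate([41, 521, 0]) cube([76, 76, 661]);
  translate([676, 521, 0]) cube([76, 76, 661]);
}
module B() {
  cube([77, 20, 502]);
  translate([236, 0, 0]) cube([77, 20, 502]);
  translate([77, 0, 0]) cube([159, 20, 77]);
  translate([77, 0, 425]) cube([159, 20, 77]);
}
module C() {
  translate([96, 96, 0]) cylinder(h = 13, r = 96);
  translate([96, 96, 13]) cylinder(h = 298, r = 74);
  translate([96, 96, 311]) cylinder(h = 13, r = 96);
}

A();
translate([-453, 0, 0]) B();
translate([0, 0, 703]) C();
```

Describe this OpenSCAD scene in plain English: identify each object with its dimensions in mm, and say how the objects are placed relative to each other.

A is a table with a 793×638 mm rectangular top, 42 mm thick, top surface at z = 703 mm, supported by four 76×76 mm square legs, each inset 41 mm from the nearest pair of top edges, running from the floor.

B is a rectangular picture frame lying in the x–z plane (depth along y). The opening is 159 mm wide (x) by 348 mm tall (z), surrounded by a border 77 mm wide on all four sides. The frame is 20 mm deep and is made of two full-height vertical stiles with two horizontal rails fitted between them.

C is a spool: two coaxial disc flanges of radius 96 mm and thickness 13 mm, joined by a core cylinder of radius 74 mm and height 298 mm. The lower flange rests on z = 0 and the three cylinders share a vertical axis.

The picture frame is on the floor beside the table on its −x side. The spool is on top of the table.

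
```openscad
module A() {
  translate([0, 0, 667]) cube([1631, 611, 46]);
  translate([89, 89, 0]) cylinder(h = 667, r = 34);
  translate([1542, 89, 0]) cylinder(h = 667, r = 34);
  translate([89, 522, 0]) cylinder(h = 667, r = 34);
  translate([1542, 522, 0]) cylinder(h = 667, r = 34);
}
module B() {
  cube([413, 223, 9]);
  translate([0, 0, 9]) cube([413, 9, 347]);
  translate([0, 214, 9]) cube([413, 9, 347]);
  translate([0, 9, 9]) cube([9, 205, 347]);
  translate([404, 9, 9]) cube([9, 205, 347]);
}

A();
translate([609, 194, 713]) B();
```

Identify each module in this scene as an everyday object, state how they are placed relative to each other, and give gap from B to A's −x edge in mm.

The open box's min-x is at 609; the table's min-x is 0; gap = 609 mm.

A is a table. B is an open box. The open box is on top of the table, centred. The gap from the open box to the table's −x edge is 609 mm.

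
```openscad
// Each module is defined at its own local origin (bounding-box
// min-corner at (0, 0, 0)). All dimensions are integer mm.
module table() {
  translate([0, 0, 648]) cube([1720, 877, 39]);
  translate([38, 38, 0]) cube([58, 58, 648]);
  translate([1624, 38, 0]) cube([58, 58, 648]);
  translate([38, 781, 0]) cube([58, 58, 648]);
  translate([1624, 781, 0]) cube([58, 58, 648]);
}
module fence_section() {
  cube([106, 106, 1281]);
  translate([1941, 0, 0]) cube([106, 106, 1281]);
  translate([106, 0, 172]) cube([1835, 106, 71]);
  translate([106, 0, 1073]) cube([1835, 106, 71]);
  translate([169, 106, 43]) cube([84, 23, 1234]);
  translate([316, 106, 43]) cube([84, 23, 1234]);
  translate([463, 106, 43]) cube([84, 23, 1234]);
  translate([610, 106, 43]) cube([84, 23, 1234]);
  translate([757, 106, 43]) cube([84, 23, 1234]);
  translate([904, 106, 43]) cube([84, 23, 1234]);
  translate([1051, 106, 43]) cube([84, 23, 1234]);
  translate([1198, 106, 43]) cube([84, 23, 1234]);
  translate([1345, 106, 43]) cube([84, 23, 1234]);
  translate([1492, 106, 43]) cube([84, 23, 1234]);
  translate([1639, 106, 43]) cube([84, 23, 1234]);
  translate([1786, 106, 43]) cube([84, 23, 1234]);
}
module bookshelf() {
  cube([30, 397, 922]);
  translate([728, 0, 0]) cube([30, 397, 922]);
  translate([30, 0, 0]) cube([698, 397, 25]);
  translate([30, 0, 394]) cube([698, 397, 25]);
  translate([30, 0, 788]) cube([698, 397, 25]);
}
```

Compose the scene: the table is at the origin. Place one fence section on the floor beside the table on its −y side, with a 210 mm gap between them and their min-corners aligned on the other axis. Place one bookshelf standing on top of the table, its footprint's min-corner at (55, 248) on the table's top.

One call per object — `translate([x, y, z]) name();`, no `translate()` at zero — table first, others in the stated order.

table();
translate([0, -339, 0]) fence_section();
translate([55, 248, 687]) bookshelf();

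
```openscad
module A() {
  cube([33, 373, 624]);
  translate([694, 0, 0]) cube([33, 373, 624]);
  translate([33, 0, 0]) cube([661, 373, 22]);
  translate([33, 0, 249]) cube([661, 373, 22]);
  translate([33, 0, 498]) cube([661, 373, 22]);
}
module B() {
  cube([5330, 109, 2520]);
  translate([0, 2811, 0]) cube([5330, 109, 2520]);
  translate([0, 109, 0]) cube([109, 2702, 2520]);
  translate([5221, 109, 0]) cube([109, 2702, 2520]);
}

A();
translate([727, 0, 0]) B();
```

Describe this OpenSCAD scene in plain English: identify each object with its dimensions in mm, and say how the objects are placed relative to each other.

A is an open bookshelf. Two side panels, each 33 mm thick, 373 mm deep and 624 mm tall, stand 727 mm apart (outside-to-outside). Between them sit 3 shelves, each 22 mm thick and 373 mm deep, spanning the full gap between the sides. The bottom shelf rests on the floor (its underside at z = 0) and the clear gap between one shelf's top and the next shelf's underside is 227 mm.

B is the wall frame of a small rectangular building: four walls, each 2520 mm tall and 109 mm thick, enclosing a footprint 5330 mm (x) by 2920 mm (y) outside-to-outside, with no floor or roof. The front and back walls (the −y and +y sides) span the full width; the two side walls fit between them.

The house frame is against the bookshelf's +x side, with their −y faces flush.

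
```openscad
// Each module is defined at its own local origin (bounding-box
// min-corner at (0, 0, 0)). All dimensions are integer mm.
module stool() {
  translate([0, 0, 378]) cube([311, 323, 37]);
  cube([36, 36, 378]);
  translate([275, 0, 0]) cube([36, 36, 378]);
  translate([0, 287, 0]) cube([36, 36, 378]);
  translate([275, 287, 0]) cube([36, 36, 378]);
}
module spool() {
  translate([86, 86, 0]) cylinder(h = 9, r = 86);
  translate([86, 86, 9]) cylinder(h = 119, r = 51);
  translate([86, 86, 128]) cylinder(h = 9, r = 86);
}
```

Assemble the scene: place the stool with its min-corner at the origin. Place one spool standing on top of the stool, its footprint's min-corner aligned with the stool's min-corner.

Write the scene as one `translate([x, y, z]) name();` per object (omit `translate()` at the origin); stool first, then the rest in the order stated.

stool();
translate([0, 0, 415]) spool();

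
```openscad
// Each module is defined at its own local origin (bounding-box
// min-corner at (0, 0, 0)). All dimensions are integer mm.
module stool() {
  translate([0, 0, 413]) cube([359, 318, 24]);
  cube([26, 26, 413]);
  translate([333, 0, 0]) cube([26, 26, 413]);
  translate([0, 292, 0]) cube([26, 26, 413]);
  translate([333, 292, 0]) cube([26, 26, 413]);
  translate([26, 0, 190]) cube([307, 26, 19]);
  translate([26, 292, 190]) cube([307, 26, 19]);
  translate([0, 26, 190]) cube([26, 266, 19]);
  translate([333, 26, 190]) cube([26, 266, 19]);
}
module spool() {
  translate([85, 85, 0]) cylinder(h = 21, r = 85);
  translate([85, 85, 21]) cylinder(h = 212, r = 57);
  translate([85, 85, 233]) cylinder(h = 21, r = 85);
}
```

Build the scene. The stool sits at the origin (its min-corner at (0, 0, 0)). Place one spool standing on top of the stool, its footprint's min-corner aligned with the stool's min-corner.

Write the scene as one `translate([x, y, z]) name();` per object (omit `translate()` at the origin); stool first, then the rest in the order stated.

stool();
translate([0, 0, 437]) spool();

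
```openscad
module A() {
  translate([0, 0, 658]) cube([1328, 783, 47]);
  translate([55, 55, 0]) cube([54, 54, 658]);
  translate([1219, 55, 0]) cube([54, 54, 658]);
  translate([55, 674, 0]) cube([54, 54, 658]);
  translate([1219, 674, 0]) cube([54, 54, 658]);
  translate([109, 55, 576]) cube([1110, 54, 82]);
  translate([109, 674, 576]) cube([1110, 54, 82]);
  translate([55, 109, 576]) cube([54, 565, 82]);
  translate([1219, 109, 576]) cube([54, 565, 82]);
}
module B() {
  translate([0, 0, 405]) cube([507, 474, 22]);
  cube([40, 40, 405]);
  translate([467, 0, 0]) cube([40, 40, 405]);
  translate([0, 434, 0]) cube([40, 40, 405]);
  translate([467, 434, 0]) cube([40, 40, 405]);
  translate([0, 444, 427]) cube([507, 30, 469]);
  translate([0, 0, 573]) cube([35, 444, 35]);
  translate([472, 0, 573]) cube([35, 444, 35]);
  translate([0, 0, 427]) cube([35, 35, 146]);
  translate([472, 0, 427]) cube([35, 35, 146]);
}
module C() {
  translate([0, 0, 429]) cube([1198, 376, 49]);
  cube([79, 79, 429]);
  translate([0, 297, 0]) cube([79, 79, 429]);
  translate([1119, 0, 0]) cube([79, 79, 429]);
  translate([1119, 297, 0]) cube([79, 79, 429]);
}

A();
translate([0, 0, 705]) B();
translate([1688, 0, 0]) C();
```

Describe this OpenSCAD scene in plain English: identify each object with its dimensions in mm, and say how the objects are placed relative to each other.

A is a table: top 1328 mm (x) × 783 mm (y), 47 mm thick, upper face at z = 705 mm, on four 54×54 mm square legs, each inset 55 mm from the nearest pair of top edges, running from z = 0 to the bottom of the top. Four apron rails, 54 mm thick and 82 mm tall, run between adjacent legs with their top edges flush with the underside of the top and their outer faces flush with the legs' outer faces.

B is a chair. The seat is a 507×474×22 mm slab with its top at z = 427 mm, on four 40×40 mm corner legs (flush with the seat edges, standing on z = 0). A flat backrest 30 mm thick, 469 mm tall, spans the full seat width and rises from the seat top along its +y edge, rear face flush with the rear of the seat. Two armrests of 35×35 mm section run along each side from the seat's front edge to the front of the backrest, top faces 181 mm above the seat top and outer faces flush with the seat's x-edges; a 35×35 mm post under the front of each armrest stands on the seat at the front corner.

C is a bench: a 1198×376 mm seat slab, 49 mm thick, top at z = 478 mm, on four 79×79 mm square legs flush with the seat corners and standing on z = 0.

The chair is on top of the table. The bench is on the floor beside the table on its +x side.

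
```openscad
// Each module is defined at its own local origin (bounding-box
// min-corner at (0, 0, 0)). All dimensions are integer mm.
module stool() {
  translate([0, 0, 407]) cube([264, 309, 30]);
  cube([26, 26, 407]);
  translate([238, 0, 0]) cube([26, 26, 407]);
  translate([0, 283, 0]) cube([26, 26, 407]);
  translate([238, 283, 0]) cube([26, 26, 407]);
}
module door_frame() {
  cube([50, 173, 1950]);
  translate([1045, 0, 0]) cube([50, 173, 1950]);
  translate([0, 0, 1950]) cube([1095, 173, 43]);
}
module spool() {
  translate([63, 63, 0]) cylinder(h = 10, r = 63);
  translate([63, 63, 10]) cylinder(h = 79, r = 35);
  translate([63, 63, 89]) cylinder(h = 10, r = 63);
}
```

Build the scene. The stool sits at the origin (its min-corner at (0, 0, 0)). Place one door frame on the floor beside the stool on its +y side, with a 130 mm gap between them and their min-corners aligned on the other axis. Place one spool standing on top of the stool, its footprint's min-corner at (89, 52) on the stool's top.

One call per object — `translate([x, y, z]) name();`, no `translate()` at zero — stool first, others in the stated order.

stool();
translate([0, 439, 0]) door_frame();
translate([89, 52, 437]) spool();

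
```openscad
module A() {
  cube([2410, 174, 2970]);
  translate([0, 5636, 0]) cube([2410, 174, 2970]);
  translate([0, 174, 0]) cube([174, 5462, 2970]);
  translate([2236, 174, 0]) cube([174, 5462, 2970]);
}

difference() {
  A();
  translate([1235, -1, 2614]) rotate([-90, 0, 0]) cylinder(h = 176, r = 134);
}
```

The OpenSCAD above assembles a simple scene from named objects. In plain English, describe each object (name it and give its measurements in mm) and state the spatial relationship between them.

A is a box-shaped house frame (walls only): outside footprint 2410×5810 mm, wall height 2970 mm, wall thickness 174 mm. The two y-facing walls run the full x-width; the two x-facing walls fit between the inner faces of the y-facing walls.

The house frame has a circular hole of radius 134 mm through its front wall, centred at (x = 1235, z = 2614).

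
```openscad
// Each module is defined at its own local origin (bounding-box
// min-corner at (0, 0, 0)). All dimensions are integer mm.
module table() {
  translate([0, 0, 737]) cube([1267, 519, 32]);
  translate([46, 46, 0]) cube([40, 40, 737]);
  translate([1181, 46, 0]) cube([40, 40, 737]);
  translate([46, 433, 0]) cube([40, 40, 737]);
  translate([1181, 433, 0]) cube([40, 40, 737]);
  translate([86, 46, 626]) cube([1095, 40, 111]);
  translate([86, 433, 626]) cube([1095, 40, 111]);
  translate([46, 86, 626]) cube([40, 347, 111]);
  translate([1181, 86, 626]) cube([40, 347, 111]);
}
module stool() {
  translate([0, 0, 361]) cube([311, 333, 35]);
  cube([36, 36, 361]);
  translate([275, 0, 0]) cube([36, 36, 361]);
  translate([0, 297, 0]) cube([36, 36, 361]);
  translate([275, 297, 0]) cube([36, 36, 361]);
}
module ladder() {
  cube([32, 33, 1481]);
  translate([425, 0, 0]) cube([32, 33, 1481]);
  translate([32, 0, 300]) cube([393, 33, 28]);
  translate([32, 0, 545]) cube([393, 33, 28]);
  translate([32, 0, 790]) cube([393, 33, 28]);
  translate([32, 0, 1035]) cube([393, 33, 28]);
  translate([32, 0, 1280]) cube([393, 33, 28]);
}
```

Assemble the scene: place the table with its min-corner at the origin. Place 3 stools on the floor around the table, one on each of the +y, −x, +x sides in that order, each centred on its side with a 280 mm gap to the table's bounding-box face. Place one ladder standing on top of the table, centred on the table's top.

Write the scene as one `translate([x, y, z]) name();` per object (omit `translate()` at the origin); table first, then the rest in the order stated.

table();
translate([478, 799, 0]) stool();
translate([-591, 93, 0]) stool();
translate([1547, 93, 0]) stool();
translate([405, 243, 769]) ladder();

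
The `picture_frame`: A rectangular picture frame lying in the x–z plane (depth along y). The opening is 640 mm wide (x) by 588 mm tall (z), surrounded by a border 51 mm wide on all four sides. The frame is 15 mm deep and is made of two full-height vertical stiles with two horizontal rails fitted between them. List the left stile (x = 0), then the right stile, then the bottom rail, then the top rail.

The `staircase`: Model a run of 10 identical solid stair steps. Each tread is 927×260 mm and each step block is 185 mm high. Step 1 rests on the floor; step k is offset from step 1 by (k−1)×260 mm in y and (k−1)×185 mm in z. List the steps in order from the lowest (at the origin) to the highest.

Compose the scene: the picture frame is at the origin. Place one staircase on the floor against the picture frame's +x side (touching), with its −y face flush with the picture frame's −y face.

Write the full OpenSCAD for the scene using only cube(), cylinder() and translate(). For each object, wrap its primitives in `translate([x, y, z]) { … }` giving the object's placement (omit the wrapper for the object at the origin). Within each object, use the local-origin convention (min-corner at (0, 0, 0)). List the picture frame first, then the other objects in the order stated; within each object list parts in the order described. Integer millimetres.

cube([51, 15, 690]);
translate([691, 0, 0]) cube([51, 15, 690]);
translate([51, 0, 0]) cube([640, 15, 51]);
translate([51, 0, 639]) cube([640, 15, 51]);
translate([742, 0, 0]) {
  cube([927, 260, 185]);
  translate([0, 260, 185]) cube([927, 260, 185]);
  translate([0, 520, 370]) cube([927, 260, 185]);
  translate([0, 780, 555]) cube([927, 260, 185]);
  translate([0, 1040, 740]) cube([927, 260, 185]);
  translate([0, 1300, 925]) cube([927, 260, 185]);
  translate([0, 1560, 1110]) cube([927, 260, 185]);
  translate([0, 1820, 1295]) cube([927, 260, 185]);
  translate([0, 2080, 1480]) cube([927, 260, 185]);
  translate([0, 2340, 1665]) cube([927, 260, 185]);
}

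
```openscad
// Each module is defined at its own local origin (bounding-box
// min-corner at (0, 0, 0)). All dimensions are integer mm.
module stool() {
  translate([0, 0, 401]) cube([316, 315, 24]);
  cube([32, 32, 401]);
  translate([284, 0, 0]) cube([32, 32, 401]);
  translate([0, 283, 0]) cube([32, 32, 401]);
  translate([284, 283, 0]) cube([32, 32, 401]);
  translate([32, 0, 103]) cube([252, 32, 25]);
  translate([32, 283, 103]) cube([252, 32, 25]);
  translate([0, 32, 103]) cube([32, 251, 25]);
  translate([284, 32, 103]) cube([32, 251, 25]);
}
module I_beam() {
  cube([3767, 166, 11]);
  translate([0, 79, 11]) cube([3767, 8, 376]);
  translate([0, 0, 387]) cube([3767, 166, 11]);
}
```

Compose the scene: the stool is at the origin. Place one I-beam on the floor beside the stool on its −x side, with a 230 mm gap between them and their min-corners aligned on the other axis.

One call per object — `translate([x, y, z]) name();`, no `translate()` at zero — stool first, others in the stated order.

stool();
translate([-3997, 0, 0]) I_beam();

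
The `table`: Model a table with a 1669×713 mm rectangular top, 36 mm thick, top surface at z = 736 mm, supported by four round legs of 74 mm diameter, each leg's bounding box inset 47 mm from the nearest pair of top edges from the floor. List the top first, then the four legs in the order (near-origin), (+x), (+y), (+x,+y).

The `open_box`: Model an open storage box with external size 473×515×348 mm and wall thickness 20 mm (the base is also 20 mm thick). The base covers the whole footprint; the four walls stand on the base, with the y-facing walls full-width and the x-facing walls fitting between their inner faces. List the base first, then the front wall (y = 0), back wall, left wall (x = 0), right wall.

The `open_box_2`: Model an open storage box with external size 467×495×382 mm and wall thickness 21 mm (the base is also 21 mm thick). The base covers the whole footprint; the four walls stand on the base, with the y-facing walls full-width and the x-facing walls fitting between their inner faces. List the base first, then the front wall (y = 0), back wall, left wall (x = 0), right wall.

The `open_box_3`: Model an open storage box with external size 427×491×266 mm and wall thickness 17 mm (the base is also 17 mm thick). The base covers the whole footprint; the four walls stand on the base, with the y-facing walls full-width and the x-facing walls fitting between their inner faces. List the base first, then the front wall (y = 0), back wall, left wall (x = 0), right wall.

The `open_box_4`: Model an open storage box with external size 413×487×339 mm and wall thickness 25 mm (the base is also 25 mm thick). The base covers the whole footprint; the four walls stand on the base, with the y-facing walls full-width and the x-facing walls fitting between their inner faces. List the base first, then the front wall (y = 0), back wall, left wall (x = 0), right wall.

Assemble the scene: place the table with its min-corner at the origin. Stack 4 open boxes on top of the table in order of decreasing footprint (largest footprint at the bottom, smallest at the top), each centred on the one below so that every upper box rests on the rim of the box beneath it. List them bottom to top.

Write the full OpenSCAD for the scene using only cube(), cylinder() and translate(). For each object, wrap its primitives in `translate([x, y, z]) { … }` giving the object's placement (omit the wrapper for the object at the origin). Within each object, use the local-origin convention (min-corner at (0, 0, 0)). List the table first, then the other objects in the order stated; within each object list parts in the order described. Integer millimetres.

translate([0, 0, 700]) cube([1669, 713, 36]);
translate([84, 84, 0]) cylinder(h = 700, r = 37);
translate([1585, 84, 0]) cylinder(h = 700, r = 37);
translate([84, 629, 0]) cylinder(h = 700, r = 37);
translate([1585, 629, 0]) cylinder(h = 700, r = 37);
translate([598, 99, 736]) {
  cube([473, 515, 20]);
  translate([0, 0, 20]) cube([473, 20, 328]);
  translate([0, 495, 20]) cube([473, 20, 328]);
  translate([0, 20, 20]) cube([20, 475, 328]);
  translate([453, 20, 20]) cube([20, 475, 328]);
}
translate([601, 109, 1084]) {
  cube([467, 495, 21]);
  translate([0, 0, 21]) cube([467, 21, 361]);
  translate([0, 474, 21]) cube([467, 21, 361]);
  translate([0, 21, 21]) cube([21, 453, 361]);
  translate([446, 21, 21]) cube([21, 453, 361]);
}
translate([621, 111, 1466]) {
  cube([427, 491, 17]);
  translate([0, 0, 17]) cube([427, 17, 249]);
  translate([0, 474, 17]) cube([427, 17, 249]);
  translate([0, 17, 17]) cube([17, 457, 249]);
  translate([410, 17, 17]) cube([17, 457, 249]);
}
translate([628, 113, 1732]) {
  cube([413, 487, 25]);
  translate([0, 0, 25]) cube([413, 25, 314]);
  translate([0, 462, 25]) cube([413, 25, 314]);
  translate([0, 25, 25]) cube([25, 437, 314]);
  translate([388, 25, 25]) cube([25, 437, 314]);
}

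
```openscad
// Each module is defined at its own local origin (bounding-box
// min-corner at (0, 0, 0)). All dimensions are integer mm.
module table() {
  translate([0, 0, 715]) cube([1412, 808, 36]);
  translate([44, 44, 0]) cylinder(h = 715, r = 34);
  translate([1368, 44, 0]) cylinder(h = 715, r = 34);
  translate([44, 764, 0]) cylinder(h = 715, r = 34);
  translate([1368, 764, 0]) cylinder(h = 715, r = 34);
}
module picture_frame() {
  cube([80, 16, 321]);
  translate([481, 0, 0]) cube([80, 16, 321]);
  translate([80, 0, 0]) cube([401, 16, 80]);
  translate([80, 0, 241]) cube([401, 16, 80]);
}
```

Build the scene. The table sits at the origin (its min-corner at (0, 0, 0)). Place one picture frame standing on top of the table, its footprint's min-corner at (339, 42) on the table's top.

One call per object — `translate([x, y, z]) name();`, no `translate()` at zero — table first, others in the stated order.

table();
translate([339, 42, 751]) picture_frame();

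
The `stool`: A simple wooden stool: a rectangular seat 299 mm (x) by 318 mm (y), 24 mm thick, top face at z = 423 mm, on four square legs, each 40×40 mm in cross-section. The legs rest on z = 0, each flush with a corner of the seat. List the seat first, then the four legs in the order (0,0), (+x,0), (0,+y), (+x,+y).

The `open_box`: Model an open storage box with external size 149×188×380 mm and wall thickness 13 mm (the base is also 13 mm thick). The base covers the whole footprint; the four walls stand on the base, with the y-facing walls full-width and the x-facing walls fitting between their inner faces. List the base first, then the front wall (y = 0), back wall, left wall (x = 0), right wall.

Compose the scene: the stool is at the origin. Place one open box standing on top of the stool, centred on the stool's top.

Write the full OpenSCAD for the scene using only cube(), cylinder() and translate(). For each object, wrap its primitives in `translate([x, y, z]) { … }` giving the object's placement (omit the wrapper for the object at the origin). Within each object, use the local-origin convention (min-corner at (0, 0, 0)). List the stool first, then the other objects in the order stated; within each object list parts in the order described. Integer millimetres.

translate([0, 0, 399]) cube([299, 318, 24]);
cube([40, 40, 399]);
translate([259, 0, 0]) cube([40, 40, 399]);
translate([0, 278, 0]) cube([40, 40, 399]);
translate([259, 278, 0]) cube([40, 40, 399]);
translate([75, 65, 423]) {
  cube([149, 188, 13]);
  translate([0, 0, 13]) cube([149, 13, 367]);
  translate([0, 175, 13]) cube([149, 13, 367]);
  translate([0, 13, 13]) cube([13, 162, 367]);
  translate([136, 13, 13]) cube([13, 162, 367]);
}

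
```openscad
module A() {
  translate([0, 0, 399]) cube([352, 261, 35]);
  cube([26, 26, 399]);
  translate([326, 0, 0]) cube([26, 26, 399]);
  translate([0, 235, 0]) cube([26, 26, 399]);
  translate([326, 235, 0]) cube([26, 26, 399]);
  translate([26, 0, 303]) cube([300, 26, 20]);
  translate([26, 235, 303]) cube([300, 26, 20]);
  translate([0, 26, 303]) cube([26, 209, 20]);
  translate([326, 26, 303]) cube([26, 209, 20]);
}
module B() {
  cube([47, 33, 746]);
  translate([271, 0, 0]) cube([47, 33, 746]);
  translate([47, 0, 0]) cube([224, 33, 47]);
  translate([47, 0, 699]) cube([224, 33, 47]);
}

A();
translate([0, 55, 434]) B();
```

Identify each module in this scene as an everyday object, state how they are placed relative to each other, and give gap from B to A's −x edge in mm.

A is a stool. B is a picture frame. The picture frame is on top of the stool. The gap from the picture frame to the stool's −x edge is 0 mm.

The picture frame's min-x is at 0; the stool's min-x is 0; gap = 0 mm.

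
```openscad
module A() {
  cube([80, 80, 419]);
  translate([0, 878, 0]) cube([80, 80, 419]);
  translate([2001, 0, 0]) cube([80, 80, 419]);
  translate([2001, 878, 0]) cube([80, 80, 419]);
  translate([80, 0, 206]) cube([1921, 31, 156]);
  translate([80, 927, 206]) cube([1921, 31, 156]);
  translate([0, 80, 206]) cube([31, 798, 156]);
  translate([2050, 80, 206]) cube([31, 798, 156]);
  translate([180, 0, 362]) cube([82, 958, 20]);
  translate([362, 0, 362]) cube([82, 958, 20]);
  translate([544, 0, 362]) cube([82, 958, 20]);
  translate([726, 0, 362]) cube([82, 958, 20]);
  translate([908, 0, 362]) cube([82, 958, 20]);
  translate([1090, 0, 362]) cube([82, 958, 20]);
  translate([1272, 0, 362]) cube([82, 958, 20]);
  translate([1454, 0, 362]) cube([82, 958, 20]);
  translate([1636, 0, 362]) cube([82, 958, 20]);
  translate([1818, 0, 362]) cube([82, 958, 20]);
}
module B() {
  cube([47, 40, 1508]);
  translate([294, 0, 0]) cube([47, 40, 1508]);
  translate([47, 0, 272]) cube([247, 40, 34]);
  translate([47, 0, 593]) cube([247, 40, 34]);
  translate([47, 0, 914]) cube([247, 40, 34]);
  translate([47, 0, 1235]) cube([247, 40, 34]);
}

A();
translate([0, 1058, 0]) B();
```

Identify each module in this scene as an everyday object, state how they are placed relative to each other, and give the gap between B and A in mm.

The ladder's nearest face is 100 mm from the bed frame's +y face.

A is a bed frame. B is a ladder. The ladder is on the floor beside the bed frame on its +y side. The gap between the ladder and the bed frame is 100 mm.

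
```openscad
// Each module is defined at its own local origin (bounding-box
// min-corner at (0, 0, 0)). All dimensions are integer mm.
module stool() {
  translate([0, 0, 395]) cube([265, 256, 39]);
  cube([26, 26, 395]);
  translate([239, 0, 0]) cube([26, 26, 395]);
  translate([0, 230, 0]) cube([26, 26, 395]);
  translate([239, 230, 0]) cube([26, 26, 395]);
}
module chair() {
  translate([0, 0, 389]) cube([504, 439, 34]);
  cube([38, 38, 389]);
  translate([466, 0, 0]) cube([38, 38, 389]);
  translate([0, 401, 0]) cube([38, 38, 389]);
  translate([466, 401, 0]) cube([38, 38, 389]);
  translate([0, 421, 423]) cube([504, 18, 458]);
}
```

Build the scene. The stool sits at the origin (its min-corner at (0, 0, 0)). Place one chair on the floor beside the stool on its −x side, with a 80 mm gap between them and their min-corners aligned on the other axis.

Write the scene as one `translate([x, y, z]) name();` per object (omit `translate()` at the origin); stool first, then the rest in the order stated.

stool();
translate([-584, 0, 0]) chair();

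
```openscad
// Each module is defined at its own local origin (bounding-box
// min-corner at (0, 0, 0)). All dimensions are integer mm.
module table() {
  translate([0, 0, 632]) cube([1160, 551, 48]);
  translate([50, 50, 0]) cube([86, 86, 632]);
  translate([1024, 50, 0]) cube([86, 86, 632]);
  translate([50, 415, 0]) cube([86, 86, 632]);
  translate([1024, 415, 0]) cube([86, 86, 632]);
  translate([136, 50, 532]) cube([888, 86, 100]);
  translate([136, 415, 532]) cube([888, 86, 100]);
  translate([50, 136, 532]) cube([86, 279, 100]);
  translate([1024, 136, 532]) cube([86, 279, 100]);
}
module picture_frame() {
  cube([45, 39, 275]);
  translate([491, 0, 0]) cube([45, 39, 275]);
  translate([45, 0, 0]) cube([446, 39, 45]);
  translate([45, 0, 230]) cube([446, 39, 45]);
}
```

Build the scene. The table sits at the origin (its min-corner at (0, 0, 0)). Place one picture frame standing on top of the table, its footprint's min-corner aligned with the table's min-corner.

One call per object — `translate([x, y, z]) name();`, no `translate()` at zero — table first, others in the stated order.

table();
translate([0, 0, 680]) picture_frame();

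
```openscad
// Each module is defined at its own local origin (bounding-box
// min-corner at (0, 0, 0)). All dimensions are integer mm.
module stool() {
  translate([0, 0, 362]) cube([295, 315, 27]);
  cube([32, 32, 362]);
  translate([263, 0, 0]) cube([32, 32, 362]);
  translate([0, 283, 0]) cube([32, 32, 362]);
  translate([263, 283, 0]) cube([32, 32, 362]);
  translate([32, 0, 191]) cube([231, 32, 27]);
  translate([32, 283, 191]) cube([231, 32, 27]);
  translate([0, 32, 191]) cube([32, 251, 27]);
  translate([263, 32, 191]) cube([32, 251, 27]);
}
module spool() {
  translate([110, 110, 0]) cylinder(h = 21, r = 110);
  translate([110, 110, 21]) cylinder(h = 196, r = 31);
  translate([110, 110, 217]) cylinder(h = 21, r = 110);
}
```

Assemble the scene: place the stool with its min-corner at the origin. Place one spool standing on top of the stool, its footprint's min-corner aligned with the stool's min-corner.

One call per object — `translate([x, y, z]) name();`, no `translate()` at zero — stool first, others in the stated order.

stool();
translate([0, 0, 389]) spool();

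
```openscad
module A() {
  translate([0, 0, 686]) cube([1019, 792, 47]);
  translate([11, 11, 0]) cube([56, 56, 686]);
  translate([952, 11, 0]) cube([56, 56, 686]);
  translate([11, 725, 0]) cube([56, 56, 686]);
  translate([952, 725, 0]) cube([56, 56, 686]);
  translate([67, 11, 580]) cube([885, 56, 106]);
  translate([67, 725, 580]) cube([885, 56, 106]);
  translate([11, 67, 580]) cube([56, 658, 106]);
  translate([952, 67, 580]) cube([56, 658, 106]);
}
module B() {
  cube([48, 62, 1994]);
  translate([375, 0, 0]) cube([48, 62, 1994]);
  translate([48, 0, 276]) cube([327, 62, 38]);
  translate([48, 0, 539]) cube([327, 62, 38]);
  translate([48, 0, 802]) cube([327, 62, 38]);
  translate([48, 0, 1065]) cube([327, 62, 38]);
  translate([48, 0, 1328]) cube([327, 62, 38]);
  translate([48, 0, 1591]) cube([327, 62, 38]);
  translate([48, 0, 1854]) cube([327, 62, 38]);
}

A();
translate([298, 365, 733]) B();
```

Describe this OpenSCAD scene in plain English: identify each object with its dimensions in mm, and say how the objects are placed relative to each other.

A is a table with a 1019×792 mm rectangular top, 47 mm thick, top surface at z = 733 mm, supported by four 56×56 mm square legs, each inset 11 mm from the nearest pair of top edges, running from the floor. Four apron rails, 56 mm thick and 106 mm tall, run between adjacent legs with their top edges flush with the underside of the top and their outer faces flush with the legs' outer faces.

B is a wooden ladder with two side rails of 48×62 mm section and 1994 mm height, set 423 mm apart overall. Between them run 7 rectangular rungs (62 mm deep, 38 mm thick), front faces flush with the rails' −y face. The bottom of the first rung is 276 mm above the floor and each subsequent rung is 263 mm higher than the one below.

The ladder is on top of the table, centred.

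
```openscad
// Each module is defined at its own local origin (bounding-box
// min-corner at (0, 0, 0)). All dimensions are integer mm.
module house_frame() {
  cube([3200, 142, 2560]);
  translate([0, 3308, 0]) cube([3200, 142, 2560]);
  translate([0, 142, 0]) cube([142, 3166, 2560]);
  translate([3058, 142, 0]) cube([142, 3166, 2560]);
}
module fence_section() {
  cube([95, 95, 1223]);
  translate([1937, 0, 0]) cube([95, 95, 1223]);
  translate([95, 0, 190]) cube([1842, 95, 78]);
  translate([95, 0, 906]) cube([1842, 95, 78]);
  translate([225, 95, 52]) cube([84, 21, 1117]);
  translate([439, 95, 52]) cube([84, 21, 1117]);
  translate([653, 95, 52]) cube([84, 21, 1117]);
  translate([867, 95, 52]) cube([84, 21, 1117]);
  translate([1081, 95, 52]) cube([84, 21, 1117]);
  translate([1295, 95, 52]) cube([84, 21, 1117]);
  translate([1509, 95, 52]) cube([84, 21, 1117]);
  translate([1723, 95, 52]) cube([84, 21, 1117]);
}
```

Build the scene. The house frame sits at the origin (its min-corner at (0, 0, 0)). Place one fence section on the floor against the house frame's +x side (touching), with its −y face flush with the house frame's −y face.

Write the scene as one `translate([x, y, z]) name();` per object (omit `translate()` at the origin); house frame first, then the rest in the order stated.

house_frame();
translate([3200, 0, 0]) fence_section();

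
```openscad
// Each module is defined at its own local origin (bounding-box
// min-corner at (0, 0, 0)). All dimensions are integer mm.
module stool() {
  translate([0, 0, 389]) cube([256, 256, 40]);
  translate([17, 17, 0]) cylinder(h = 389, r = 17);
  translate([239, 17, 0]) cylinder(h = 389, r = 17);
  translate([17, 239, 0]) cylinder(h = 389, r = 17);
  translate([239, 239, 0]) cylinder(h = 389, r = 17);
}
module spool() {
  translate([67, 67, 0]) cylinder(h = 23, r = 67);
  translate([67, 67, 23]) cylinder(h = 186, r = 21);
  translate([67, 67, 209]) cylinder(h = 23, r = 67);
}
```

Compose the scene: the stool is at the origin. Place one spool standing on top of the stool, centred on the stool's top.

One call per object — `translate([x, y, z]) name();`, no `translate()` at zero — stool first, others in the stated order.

stool();
translate([61, 61, 429]) spool();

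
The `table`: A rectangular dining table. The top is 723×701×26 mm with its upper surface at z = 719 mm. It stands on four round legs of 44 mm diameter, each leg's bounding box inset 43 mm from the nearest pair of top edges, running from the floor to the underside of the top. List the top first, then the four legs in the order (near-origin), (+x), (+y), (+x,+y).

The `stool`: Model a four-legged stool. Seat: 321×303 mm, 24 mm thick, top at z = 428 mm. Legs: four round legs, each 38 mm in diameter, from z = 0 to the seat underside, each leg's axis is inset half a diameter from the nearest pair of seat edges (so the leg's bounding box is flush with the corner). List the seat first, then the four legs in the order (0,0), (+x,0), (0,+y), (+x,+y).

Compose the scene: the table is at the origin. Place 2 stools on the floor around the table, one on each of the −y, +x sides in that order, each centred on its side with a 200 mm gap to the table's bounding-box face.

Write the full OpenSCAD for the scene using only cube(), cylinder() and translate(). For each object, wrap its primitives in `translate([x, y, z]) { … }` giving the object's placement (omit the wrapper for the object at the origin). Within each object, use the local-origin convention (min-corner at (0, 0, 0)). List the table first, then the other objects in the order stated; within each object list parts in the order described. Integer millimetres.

translate([0, 0, 693]) cube([723, 701, 26]);
translate([65, 65, 0]) cylinder(h = 693, r = 22);
translate([658, 65, 0]) cylinder(h = 693, r = 22);
translate([65, 636, 0]) cylinder(h = 693, r = 22);
translate([658, 636, 0]) cylinder(h = 693, r = 22);
translate([201, -503, 0]) {
  translate([0, 0, 404]) cube([321, 303, 24]);
  translate([19, 19, 0]) cylinder(h = 404, r = 19);
  translate([302, 19, 0]) cylinder(h = 404, r = 19);
  translate([19, 284, 0]) cylinder(h = 404, r = 19);
  translate([302, 284, 0]) cylinder(h = 404, r = 19);
}
translate([923, 199, 0]) {
  translate([0, 0, 404]) cube([321, 303, 24]);
  translate([19, 19, 0]) cylinder(h = 404, r = 19);
  translate([302, 19, 0]) cylinder(h = 404, r = 19);
  translate([19, 284, 0]) cylinder(h = 404, r = 19);
  translate([302, 284, 0]) cylinder(h = 404, r = 19);
}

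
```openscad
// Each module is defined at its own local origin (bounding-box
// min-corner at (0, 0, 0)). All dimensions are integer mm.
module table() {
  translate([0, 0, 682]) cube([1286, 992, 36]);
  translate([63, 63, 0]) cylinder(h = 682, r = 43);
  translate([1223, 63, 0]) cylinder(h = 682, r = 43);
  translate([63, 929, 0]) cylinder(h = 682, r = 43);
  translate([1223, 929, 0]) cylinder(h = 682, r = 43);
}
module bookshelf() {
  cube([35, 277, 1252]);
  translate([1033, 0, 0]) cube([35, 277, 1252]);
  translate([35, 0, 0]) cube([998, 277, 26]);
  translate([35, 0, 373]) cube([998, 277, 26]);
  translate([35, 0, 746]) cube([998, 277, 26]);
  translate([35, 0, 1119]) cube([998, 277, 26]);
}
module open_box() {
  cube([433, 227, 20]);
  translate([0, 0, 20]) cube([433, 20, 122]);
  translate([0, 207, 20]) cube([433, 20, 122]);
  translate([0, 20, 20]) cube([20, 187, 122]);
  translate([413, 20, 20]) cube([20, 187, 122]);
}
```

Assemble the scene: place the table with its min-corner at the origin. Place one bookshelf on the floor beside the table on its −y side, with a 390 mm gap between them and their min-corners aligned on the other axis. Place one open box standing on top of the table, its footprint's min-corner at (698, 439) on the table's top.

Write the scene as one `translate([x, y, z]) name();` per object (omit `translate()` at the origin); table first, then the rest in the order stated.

table();
translate([0, -667, 0]) bookshelf();
translate([698, 439, 718]) open_box();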